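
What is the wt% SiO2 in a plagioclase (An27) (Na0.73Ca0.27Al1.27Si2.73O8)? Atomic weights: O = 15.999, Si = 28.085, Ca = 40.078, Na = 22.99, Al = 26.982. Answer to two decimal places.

61.54 wt%

Molar mass of Na0.73Ca0.27Al1.27Si2.73O8 = 0.73×22.99 + 0.27×40.078 + 1.27×26.982 + 2.73×28.085 + 8×15.999 = 266.535 g/mol.
Each formula unit contains 2.73 Si, equivalent to 2.73/1 = 2.7300 mol SiO2.
M(SiO2) = 1×28.085 + 2×15.999 = 60.083 g/mol.
Mass of SiO2 per formula unit = 2.7300 × 60.083 = 164.027 g.
SiO2 wt% = 164.027 / 266.535 × 100 = 61.54%.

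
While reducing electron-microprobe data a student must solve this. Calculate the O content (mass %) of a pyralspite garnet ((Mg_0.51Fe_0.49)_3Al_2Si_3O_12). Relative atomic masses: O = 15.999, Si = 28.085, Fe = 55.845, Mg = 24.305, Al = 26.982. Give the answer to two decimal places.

42.71 mass %

M((Mg_0.51Fe_0.49)_3Al_2Si_3O_12) = 449.486 g/mol.
O contributes 12 × 15.999 = 191.988 g per mole.
191.988/449.486 = 0.4271 → 42.71%.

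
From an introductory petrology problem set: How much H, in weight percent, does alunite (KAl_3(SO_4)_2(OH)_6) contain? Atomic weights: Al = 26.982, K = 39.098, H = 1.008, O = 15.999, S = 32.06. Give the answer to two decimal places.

M(KAl_3(SO_4)_2(OH)_6) = 414.198 g/mol.
H contributes 6 × 1.008 = 6.048 g per mole.
6.048/414.198 = 0.0146 → 1.46%.

1.46 weight percent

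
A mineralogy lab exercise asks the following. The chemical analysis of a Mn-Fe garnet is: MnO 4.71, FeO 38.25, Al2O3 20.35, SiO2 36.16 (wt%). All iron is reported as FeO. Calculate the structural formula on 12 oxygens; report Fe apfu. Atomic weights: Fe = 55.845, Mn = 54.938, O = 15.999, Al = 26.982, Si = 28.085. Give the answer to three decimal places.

MnO: 4.71/70.937 = 0.06640 mol → 0.06640 mol Mn, 0.06640 mol O.
FeO: 38.25/71.844 = 0.53240 mol → 0.53240 mol Fe, 0.53240 mol O.
Al2O3: 20.35/101.961 = 0.19959 mol → 0.39918 mol Al, 0.59877 mol O.
SiO2: 36.16/60.083 = 0.60183 mol → 0.60183 mol Si, 1.20366 mol O.
Total oxygen = 2.40123 mol. Normalization factor = 12/2.40123 = 4.99744.
Fe per 12 O = 0.53240 × 4.99744 = 2.661.

2.661 Fe apfu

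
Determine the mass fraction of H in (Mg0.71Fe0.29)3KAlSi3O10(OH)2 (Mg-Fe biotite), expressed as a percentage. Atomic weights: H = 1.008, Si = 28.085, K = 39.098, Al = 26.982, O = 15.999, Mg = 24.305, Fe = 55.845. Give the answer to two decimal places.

0.45 weight percent

Molar mass of (Mg0.71Fe0.29)3KAlSi3O10(OH)2: 2.13*24.305 + 0.87*55.845 + 1*39.098 + 1*26.982 + 3*28.085 + 12*15.999 + 2*1.008 = 444.694 g/mol.
Mass of H per formula unit: 2 × 1.008 = 2.016 g.
Weight fraction H = 2.016 / 444.694 = 0.0045.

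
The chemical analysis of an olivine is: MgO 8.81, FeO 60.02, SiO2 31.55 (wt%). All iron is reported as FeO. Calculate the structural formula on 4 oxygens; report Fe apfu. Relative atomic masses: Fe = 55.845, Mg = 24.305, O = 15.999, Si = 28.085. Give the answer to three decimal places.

1.588 Fe apfu

MgO: 8.81/40.304 = 0.21859 mol → 0.21859 mol Mg, 0.21859 mol O.
FeO: 60.02/71.844 = 0.83542 mol → 0.83542 mol Fe, 0.83542 mol O.
SiO2: 31.55/60.083 = 0.52511 mol → 0.52511 mol Si, 1.05022 mol O.
Total oxygen = 2.10423 mol. Normalization factor = 4/2.10423 = 1.90093.
Fe per 4 O = 0.83542 × 1.90093 = 1.588.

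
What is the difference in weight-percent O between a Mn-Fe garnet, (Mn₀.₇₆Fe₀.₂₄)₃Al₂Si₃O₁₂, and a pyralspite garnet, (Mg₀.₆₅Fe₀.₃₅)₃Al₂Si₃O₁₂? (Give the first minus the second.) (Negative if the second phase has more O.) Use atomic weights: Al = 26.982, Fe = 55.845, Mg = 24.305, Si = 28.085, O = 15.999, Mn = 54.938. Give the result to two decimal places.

-5.28 percentage points

M((Mn₀.₇₆Fe₀.₂₄)₃Al₂Si₃O₁₂) = 495.674 g/mol, so wt% O = 191.988/495.674 × 100 = 38.73%.
M((Mg₀.₆₅Fe₀.₃₅)₃Al₂Si₃O₁₂) = 436.239 g/mol, so wt% O = 191.988/436.239 × 100 = 44.01%.
38.73 − 44.01 = -5.28 pp.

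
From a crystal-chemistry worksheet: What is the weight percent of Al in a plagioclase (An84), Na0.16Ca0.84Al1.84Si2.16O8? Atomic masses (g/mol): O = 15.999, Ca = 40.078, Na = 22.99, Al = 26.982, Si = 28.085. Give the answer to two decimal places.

M(Na0.16Ca0.84Al1.84Si2.16O8) = 275.646 g/mol.
Al contributes 1.84 × 26.982 = 49.647 g per mole.
49.647/275.646 = 0.1801 → 18.01%.

18.01 weight percent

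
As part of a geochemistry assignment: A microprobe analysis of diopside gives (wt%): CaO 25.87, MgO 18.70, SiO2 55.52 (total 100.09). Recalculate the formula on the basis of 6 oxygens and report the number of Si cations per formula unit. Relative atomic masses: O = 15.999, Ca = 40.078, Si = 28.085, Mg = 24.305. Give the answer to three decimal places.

25.87 wt% CaO ÷ 56.077 g/mol = 0.46133 mol, giving 0.46133 Ca and 0.46133 O.
18.70 wt% MgO ÷ 40.304 g/mol = 0.46397 mol, giving 0.46397 Mg and 0.46397 O.
55.52 wt% SiO2 ÷ 60.083 g/mol = 0.92406 mol, giving 0.92406 Si and 1.84812 O.
Oxygen sums to 2.77342; scaling by 6/2.77342 = 2.16339 puts the formula on 6 O.
Si: 0.92406 × 2.16339 = 1.999 atoms per formula unit.

1.999 Si apfu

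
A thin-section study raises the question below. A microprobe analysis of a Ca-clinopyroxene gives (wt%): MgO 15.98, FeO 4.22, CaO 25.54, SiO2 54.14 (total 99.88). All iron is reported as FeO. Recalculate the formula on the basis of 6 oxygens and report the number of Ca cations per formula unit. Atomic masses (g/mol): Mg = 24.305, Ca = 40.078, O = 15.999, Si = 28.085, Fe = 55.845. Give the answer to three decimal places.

1.007 Ca apfu

MgO (M=40.304): mol = 0.39649; Mg = 0.39649, O = 0.39649.
FeO (M=71.844): mol = 0.05874; Fe = 0.05874, O = 0.05874.
CaO (M=56.077): mol = 0.45545; Ca = 0.45545, O = 0.45545.
SiO2 (M=60.083): mol = 0.90109; Si = 0.90109, O = 1.80218.
ΣO = 2.71286; factor = 6/ΣO = 2.21169.
Ca apfu = 0.45545 × 2.21169 = 1.007.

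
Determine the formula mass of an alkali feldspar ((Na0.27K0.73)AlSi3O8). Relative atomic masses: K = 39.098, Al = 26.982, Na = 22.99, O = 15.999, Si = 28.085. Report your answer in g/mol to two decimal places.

273.98 g/mol

Na: 0.27 × 22.99 = 6.2073
K: 0.73 × 39.098 = 28.5415
Al: 1 × 26.982 = 26.9820
Si: 3 × 28.085 = 84.2550
O: 8 × 15.999 = 127.9920
Summing the contributions gives the formula mass.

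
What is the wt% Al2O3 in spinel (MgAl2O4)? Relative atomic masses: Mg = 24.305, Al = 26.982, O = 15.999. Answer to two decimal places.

71.67 wt%

Formula mass = 142.265 g/mol.
2 Al → 1.0000 mol Al2O3 per formula unit; M(Al2O3) = 101.961, so Al2O3 mass = 101.961 g.
101.961/142.265 × 100 = 71.67 wt%.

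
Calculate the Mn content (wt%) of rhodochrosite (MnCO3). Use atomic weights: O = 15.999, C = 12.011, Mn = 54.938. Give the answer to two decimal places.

47.79 wt%

Formula mass = 1*54.938 + 1*12.011 + 3*15.999 = 114.946 g/mol, of which 54.938 g is Mn.
So Mn makes up 54.938/114.946 = 0.4779 of the mass, i.e. 47.79%.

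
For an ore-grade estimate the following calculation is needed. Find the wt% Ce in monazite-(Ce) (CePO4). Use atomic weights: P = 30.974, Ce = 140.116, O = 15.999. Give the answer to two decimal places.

M(CePO4) = 235.086 g/mol.
Ce contributes 1 × 140.116 = 140.116 g per mole.
140.116/235.086 = 0.5960 → 59.60%.

59.60 wt%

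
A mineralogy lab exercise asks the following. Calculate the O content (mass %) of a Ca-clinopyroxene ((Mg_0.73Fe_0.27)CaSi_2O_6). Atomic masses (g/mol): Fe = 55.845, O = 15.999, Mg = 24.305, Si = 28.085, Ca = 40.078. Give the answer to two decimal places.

42.65 mass %

Molar mass of (Mg_0.73Fe_0.27)CaSi_2O_6: 0.73*24.305 + 0.27*55.845 + 1*40.078 + 2*28.085 + 6*15.999 = 225.063 g/mol.
Mass of O per formula unit: 6 × 15.999 = 95.994 g.
Weight fraction O = 95.994 / 225.063 = 0.4265.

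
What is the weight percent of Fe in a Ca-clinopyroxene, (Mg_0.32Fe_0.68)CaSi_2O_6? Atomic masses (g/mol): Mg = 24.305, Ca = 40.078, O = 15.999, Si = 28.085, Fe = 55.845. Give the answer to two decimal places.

Formula mass = 0.32*24.305 + 0.68*55.845 + 1*40.078 + 2*28.085 + 6*15.999 = 237.994 g/mol, of which 37.975 g is Fe.
So Fe makes up 37.975/237.994 = 0.1596 of the mass, i.e. 15.96%.

15.96 mass %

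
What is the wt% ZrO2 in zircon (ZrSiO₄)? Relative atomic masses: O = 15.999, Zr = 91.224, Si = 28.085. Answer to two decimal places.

67.22 wt%

Formula mass = 183.305 g/mol.
1 Zr → 1.0000 mol ZrO2 per formula unit; M(ZrO2) = 123.222, so ZrO2 mass = 123.222 g.
123.222/183.305 × 100 = 67.22 wt%.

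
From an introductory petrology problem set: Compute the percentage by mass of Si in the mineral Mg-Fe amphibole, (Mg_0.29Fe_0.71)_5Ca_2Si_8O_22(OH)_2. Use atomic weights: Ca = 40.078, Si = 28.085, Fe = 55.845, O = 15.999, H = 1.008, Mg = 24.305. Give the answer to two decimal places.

24.31 weight percent

Formula mass = 1.45·24.305 + 3.55·55.845 + 2·40.078 + 8·28.085 + 24·15.999 + 2·1.008 = 924.320 g/mol, of which 224.680 g is Si.
So Si makes up 224.680/924.320 = 0.2431 of the mass, i.e. 24.31%.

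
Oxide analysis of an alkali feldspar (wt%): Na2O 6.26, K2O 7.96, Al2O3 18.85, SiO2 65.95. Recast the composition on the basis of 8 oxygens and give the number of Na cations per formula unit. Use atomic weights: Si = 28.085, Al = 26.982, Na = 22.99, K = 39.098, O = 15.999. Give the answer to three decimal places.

0.551 Na apfu

Na2O: 6.26/61.979 = 0.10100 mol → 0.20200 mol Na, 0.10100 mol O.
K2O: 7.96/94.195 = 0.08451 mol → 0.16902 mol K, 0.08451 mol O.
Al2O3: 18.85/101.961 = 0.18487 mol → 0.36974 mol Al, 0.55461 mol O.
SiO2: 65.95/60.083 = 1.09765 mol → 1.09765 mol Si, 2.19530 mol O.
Total oxygen = 2.93542 mol. Normalization factor = 8/2.93542 = 2.72533.
Na per 8 O = 0.20200 × 2.72533 = 0.551.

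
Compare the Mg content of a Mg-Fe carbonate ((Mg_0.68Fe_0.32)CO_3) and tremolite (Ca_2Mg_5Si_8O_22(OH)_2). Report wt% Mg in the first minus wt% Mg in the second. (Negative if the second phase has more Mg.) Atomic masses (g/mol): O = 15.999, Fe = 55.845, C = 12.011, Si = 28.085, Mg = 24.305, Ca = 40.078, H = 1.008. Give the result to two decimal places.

Mg in (Mg_0.68Fe_0.32)CO_3: molar mass 94.406 g/mol; 0.68×24.305 = 16.527 g → 17.51 wt%.
Mg in Ca_2Mg_5Si_8O_22(OH)_2: molar mass 812.353 g/mol; 5×24.305 = 121.525 g → 14.96 wt%.
Difference = 17.51 − 14.96 = 2.55 percentage points.

2.55 percentage points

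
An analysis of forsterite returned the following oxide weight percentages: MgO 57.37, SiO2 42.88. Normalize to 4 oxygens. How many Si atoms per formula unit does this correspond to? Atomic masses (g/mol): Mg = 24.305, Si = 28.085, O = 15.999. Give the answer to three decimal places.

MgO (M=40.304): mol = 1.42343; Mg = 1.42343, O = 1.42343.
SiO2 (M=60.083): mol = 0.71368; Si = 0.71368, O = 1.42736.
ΣO = 2.85079; factor = 4/ΣO = 1.40312.
Si apfu = 0.71368 × 1.40312 = 1.001.

1.001 Si apfu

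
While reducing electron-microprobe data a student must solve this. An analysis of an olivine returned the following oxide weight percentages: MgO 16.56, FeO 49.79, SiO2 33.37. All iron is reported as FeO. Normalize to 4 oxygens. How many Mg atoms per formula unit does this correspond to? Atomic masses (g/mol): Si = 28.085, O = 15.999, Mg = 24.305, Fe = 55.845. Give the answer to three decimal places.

16.56 wt% MgO ÷ 40.304 g/mol = 0.41088 mol, giving 0.41088 Mg and 0.41088 O.
49.79 wt% FeO ÷ 71.844 g/mol = 0.69303 mol, giving 0.69303 Fe and 0.69303 O.
33.37 wt% SiO2 ÷ 60.083 g/mol = 0.55540 mol, giving 0.55540 Si and 1.11080 O.
Oxygen sums to 2.21471; scaling by 4/2.21471 = 1.80611 puts the formula on 4 O.
Mg: 0.41088 × 1.80611 = 0.742 atoms per formula unit.

0.742 Mg apfu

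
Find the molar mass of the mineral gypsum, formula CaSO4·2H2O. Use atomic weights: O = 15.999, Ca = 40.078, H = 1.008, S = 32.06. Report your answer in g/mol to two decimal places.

172.16 g/mol

Ca: 1 × 40.078 = 40.0780
S: 1 × 32.06 = 32.0600
O: 6 × 15.999 = 95.9940
H: 4 × 1.008 = 4.0320
Summing the contributions gives the formula mass.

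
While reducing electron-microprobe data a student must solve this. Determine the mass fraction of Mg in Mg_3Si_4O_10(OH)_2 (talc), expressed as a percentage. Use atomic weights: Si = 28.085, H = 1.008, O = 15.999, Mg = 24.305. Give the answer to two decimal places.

19.23 wt%

M(Mg_3Si_4O_10(OH)_2) = 379.259 g/mol.
Mg contributes 3 × 24.305 = 72.915 g per mole.
72.915/379.259 = 0.1923 → 19.23%.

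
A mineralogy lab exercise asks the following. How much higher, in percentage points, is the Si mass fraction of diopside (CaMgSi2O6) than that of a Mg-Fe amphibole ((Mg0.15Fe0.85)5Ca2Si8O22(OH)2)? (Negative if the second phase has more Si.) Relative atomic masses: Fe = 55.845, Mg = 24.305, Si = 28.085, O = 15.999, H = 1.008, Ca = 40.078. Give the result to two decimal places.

Si in CaMgSi2O6: molar mass 216.547 g/mol; 2×28.085 = 56.170 g → 25.94 wt%.
Si in (Mg0.15Fe0.85)5Ca2Si8O22(OH)2: molar mass 946.398 g/mol; 8×28.085 = 224.680 g → 23.74 wt%.
Difference = 25.94 − 23.74 = 2.20 percentage points.

2.20 percentage points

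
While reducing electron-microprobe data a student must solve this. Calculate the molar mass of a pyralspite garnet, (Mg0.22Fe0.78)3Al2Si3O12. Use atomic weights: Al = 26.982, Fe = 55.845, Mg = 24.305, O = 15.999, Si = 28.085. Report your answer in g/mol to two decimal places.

Mg: 0.66 × 24.305 = 16.0413
Fe: 2.34 × 55.845 = 130.6773
Al: 2 × 26.982 = 53.9640
Si: 3 × 28.085 = 84.2550
O: 12 × 15.999 = 191.9880
Summing the contributions gives the formula mass.

476.93 g/mol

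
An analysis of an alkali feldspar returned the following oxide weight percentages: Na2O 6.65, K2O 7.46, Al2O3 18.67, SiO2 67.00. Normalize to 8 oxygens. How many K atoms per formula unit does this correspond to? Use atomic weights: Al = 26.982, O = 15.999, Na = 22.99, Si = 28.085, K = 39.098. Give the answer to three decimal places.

Na2O: 6.65/61.979 = 0.10729 mol → 0.21458 mol Na, 0.10729 mol O.
K2O: 7.46/94.195 = 0.07920 mol → 0.15840 mol K, 0.07920 mol O.
Al2O3: 18.67/101.961 = 0.18311 mol → 0.36622 mol Al, 0.54933 mol O.
SiO2: 67.00/60.083 = 1.11512 mol → 1.11512 mol Si, 2.23024 mol O.
Total oxygen = 2.96606 mol. Normalization factor = 8/2.96606 = 2.69718.
K per 8 O = 0.15840 × 2.69718 = 0.427.

0.427 K apfu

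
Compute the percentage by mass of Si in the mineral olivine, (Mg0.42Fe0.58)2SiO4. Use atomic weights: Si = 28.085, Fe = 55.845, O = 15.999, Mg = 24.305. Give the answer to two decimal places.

M((Mg0.42Fe0.58)2SiO4) = 177.277 g/mol.
Si contributes 1 × 28.085 = 28.085 g per mole.
28.085/177.277 = 0.1584 → 15.84%.

15.84 weight percent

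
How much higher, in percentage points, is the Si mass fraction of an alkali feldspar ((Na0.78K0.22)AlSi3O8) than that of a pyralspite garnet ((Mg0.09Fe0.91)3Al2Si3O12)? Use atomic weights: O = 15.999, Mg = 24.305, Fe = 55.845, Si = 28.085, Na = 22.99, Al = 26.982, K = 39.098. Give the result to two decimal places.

14.48 percentage points

First mineral: 84.255 g Si in 265.763 g formula = 31.70 wt% Si.
Second mineral: 84.255 g Si in 489.226 g formula = 17.22 wt% Si.
31.70% − 17.22% gives a difference of 14.48 percentage points.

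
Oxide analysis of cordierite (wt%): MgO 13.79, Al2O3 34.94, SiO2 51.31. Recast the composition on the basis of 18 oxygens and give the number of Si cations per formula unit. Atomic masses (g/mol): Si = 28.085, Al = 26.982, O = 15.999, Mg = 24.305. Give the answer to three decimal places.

MgO: 13.79/40.304 = 0.34215 mol → 0.34215 mol Mg, 0.34215 mol O.
Al2O3: 34.94/101.961 = 0.34268 mol → 0.68536 mol Al, 1.02804 mol O.
SiO2: 51.31/60.083 = 0.85399 mol → 0.85399 mol Si, 1.70798 mol O.
Total oxygen = 3.07817 mol. Normalization factor = 18/3.07817 = 5.84763.
Si per 18 O = 0.85399 × 5.84763 = 4.994.

4.994 Si apfu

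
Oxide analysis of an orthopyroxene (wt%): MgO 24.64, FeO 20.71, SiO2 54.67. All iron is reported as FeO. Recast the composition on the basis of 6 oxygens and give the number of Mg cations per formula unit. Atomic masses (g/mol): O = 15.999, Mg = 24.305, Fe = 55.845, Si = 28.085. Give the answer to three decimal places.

24.64 wt% MgO ÷ 40.304 g/mol = 0.61135 mol, giving 0.61135 Mg and 0.61135 O.
20.71 wt% FeO ÷ 71.844 g/mol = 0.28826 mol, giving 0.28826 Fe and 0.28826 O.
54.67 wt% SiO2 ÷ 60.083 g/mol = 0.90991 mol, giving 0.90991 Si and 1.81982 O.
Oxygen sums to 2.71943; scaling by 6/2.71943 = 2.20634 puts the formula on 6 O.
Mg: 0.61135 × 2.20634 = 1.349 atoms per formula unit.

1.349 Mg apfu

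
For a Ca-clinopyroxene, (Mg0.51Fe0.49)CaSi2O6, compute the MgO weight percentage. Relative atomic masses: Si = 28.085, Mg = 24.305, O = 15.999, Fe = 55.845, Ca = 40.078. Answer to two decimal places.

M((Mg0.51Fe0.49)CaSi2O6) = 232.002 g/mol; M(MgO) = 40.304 g/mol.
Moles MgO per formula unit = 0.51 Mg ÷ 1 = 0.5100.
MgO fraction = (0.5100 × 40.304) / 232.002 = 20.555/232.002 = 0.0886.

8.86 wt%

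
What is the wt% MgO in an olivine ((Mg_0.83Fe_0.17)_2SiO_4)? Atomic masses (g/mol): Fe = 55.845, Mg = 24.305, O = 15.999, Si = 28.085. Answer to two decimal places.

M((Mg_0.83Fe_0.17)_2SiO_4) = 151.415 g/mol; M(MgO) = 40.304 g/mol.
Moles MgO per formula unit = 1.66 Mg ÷ 1 = 1.6600.
MgO fraction = (1.6600 × 40.304) / 151.415 = 66.905/151.415 = 0.4419.

44.19 wt%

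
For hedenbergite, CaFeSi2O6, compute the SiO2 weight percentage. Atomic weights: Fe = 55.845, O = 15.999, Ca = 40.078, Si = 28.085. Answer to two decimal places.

48.44 wt%

Molar mass of CaFeSi2O6 = 1×40.078 + 1×55.845 + 2×28.085 + 6×15.999 = 248.087 g/mol.
Each formula unit contains 2 Si, equivalent to 2/1 = 2.0000 mol SiO2.
M(SiO2) = 1×28.085 + 2×15.999 = 60.083 g/mol.
Mass of SiO2 per formula unit = 2.0000 × 60.083 = 120.166 g.
SiO2 wt% = 120.166 / 248.087 × 100 = 48.44%.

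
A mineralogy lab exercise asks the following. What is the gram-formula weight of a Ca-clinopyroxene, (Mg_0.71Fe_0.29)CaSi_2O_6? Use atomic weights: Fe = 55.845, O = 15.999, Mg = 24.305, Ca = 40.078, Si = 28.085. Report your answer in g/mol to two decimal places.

225.69 g/mol

The formula mass is the sum 0.71(24.305) + 0.29(55.845) + 1(40.078) + 2(28.085) + 6(15.999).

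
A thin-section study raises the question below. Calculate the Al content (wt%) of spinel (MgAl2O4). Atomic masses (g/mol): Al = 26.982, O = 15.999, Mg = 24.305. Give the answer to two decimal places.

Formula mass = 1×24.305 + 2×26.982 + 4×15.999 = 142.265 g/mol, of which 53.964 g is Al.
So Al makes up 53.964/142.265 = 0.3793 of the mass, i.e. 37.93%.

37.93 wt%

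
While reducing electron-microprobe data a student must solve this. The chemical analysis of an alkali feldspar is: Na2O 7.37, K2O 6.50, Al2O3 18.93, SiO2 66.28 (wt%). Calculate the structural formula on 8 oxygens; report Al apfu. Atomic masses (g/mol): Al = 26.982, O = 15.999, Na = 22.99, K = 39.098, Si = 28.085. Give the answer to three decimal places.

Na2O: 7.37/61.979 = 0.11891 mol → 0.23782 mol Na, 0.11891 mol O.
K2O: 6.50/94.195 = 0.06901 mol → 0.13802 mol K, 0.06901 mol O.
Al2O3: 18.93/101.961 = 0.18566 mol → 0.37132 mol Al, 0.55698 mol O.
SiO2: 66.28/60.083 = 1.10314 mol → 1.10314 mol Si, 2.20628 mol O.
Total oxygen = 2.95118 mol. Normalization factor = 8/2.95118 = 2.71078.
Al per 8 O = 0.37132 × 2.71078 = 1.007.

1.007 Al apfu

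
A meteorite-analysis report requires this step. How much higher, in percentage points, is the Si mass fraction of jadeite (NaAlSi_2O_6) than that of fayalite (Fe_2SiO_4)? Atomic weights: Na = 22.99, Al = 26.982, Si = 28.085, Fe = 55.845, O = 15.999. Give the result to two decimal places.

Si in NaAlSi_2O_6: molar mass 202.136 g/mol; 2×28.085 = 56.170 g → 27.79 wt%.
Si in Fe_2SiO_4: molar mass 203.771 g/mol; 1×28.085 = 28.085 g → 13.78 wt%.
Difference = 27.79 − 13.78 = 14.01 percentage points.

14.01 percentage points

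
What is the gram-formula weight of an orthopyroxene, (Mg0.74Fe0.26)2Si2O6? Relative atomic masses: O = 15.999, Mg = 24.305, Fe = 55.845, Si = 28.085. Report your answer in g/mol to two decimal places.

217.17 g/mol

The formula mass is the sum 1.48·24.305 + 0.52·55.845 + 2·28.085 + 6·15.999.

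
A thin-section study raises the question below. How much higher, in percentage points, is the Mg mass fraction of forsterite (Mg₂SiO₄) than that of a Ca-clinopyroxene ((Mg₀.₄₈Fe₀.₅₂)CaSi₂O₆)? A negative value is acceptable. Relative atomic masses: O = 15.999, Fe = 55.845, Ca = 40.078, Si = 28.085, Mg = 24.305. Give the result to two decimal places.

29.54 percentage points

M(Mg₂SiO₄) = 140.691 g/mol, so wt% Mg = 48.610/140.691 × 100 = 34.55%.
M((Mg₀.₄₈Fe₀.₅₂)CaSi₂O₆) = 232.948 g/mol, so wt% Mg = 11.666/232.948 × 100 = 5.01%.
34.55 − 5.01 = 29.54 pp.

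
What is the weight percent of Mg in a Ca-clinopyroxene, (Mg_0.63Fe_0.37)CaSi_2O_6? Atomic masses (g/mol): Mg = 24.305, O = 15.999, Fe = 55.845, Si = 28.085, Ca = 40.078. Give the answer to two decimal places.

Formula mass = 0.63*24.305 + 0.37*55.845 + 1*40.078 + 2*28.085 + 6*15.999 = 228.217 g/mol, of which 15.312 g is Mg.
So Mg makes up 15.312/228.217 = 0.0671 of the mass, i.e. 6.71%.

6.71 weight percent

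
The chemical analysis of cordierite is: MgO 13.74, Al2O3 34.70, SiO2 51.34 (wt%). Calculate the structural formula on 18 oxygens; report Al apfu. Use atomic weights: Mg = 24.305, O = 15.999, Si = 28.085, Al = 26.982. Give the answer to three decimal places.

3.990 Al apfu

13.74 wt% MgO ÷ 40.304 g/mol = 0.34091 mol, giving 0.34091 Mg and 0.34091 O.
34.70 wt% Al2O3 ÷ 101.961 g/mol = 0.34033 mol, giving 0.68066 Al and 1.02099 O.
51.34 wt% SiO2 ÷ 60.083 g/mol = 0.85448 mol, giving 0.85448 Si and 1.70896 O.
Oxygen sums to 3.07086; scaling by 18/3.07086 = 5.86155 puts the formula on 18 O.
Al: 0.68066 × 5.86155 = 3.990 atoms per formula unit.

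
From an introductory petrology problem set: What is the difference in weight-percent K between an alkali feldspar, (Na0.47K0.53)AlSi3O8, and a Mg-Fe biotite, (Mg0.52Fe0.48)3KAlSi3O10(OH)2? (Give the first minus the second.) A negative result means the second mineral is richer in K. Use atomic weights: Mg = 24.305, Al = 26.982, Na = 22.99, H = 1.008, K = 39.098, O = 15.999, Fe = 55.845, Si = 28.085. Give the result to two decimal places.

-0.80 percentage points

M((Na0.47K0.53)AlSi3O8) = 270.756 g/mol, so wt% K = 20.722/270.756 × 100 = 7.65%.
M((Mg0.52Fe0.48)3KAlSi3O10(OH)2) = 462.672 g/mol, so wt% K = 39.098/462.672 × 100 = 8.45%.
7.65 − 8.45 = -0.80 pp.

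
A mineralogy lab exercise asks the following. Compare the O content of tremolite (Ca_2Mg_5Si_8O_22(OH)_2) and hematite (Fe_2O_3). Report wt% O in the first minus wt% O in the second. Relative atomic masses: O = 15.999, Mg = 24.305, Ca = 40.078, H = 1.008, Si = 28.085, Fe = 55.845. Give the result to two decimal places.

O in Ca_2Mg_5Si_8O_22(OH)_2: molar mass 812.353 g/mol; 24×15.999 = 383.976 g → 47.27 wt%.
O in Fe_2O_3: molar mass 159.687 g/mol; 3×15.999 = 47.997 g → 30.06 wt%.
Difference = 47.27 − 30.06 = 17.21 percentage points.

17.21 percentage points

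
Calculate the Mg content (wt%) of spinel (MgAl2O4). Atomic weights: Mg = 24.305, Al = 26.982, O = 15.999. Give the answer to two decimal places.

17.08 wt%

M(MgAl2O4) = 142.265 g/mol.
Mg contributes 1 × 24.305 = 24.305 g per mole.
24.305/142.265 = 0.1708 → 17.08%.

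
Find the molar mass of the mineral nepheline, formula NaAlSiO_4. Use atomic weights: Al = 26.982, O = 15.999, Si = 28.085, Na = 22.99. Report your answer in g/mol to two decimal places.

Na: 1 × 22.99 = 22.9900
Al: 1 × 26.982 = 26.9820
Si: 1 × 28.085 = 28.0850
O: 4 × 15.999 = 63.9960
Summing the contributions gives the formula mass.

142.05 g/mol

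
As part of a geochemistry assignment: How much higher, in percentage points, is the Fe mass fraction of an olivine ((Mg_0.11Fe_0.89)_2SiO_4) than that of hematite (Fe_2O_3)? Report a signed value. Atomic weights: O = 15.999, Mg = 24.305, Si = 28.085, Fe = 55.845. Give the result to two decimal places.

Fe in (Mg_0.11Fe_0.89)_2SiO_4: molar mass 196.832 g/mol; 1.78×55.845 = 99.404 g → 50.50 wt%.
Fe in Fe_2O_3: molar mass 159.687 g/mol; 2×55.845 = 111.690 g → 69.94 wt%.
Difference = 50.50 − 69.94 = -19.44 percentage points.

-19.44 percentage points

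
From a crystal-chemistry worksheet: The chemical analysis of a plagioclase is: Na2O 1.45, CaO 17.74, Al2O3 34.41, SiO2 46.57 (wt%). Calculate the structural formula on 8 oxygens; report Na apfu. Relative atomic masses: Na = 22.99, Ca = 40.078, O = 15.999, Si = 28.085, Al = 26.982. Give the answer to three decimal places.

Na2O (M=61.979): mol = 0.02340; Na = 0.04680, O = 0.02340.
CaO (M=56.077): mol = 0.31635; Ca = 0.31635, O = 0.31635.
Al2O3 (M=101.961): mol = 0.33748; Al = 0.67496, O = 1.01244.
SiO2 (M=60.083): mol = 0.77509; Si = 0.77509, O = 1.55018.
ΣO = 2.90237; factor = 8/ΣO = 2.75637.
Na apfu = 0.04680 × 2.75637 = 0.129.

0.129 Na apfu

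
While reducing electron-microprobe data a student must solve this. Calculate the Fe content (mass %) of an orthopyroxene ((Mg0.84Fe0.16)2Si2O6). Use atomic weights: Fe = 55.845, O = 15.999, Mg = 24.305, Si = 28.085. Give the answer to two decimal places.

M((Mg0.84Fe0.16)2Si2O6) = 210.867 g/mol.
Fe contributes 0.32 × 55.845 = 17.870 g per mole.
17.870/210.867 = 0.0847 → 8.47%.

8.47 mass %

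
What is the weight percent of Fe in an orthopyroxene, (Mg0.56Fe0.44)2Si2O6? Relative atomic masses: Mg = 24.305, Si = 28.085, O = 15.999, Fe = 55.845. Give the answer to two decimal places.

M((Mg0.56Fe0.44)2Si2O6) = 228.529 g/mol.
Fe contributes 0.88 × 55.845 = 49.144 g per mole.
49.144/228.529 = 0.2150 → 21.50%.

21.50 weight percent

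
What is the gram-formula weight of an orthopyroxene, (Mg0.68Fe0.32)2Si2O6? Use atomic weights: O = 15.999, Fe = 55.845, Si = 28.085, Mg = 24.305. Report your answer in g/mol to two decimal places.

220.96 g/mol

M = 1.36·24.305 + 0.64·55.845 + 2·28.085 + 6·15.999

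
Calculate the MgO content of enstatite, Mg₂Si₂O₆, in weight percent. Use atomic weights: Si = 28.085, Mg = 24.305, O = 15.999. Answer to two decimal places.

Formula mass = 200.774 g/mol.
2 Mg → 2.0000 mol MgO per formula unit; M(MgO) = 40.304, so MgO mass = 80.608 g.
80.608/200.774 × 100 = 40.15 wt%.

40.15 wt%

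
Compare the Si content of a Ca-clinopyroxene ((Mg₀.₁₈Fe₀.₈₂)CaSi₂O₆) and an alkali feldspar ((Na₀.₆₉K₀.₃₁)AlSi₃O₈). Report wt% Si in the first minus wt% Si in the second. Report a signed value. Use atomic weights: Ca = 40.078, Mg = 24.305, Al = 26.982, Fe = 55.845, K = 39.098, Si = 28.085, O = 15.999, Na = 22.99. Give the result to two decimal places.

First mineral: 56.170 g Si in 242.410 g formula = 23.17 wt% Si.
Second mineral: 84.255 g Si in 267.212 g formula = 31.53 wt% Si.
23.17% − 31.53% gives a difference of -8.36 percentage points.

-8.36 percentage points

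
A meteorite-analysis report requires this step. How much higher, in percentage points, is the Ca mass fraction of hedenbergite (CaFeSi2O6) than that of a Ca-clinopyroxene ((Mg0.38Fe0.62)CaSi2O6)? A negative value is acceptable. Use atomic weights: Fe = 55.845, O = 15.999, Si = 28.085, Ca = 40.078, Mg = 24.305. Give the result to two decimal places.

-0.82 percentage points

M(CaFeSi2O6) = 248.087 g/mol, so wt% Ca = 40.078/248.087 × 100 = 16.15%.
M((Mg0.38Fe0.62)CaSi2O6) = 236.102 g/mol, so wt% Ca = 40.078/236.102 × 100 = 16.97%.
16.15 − 16.97 = -0.82 pp.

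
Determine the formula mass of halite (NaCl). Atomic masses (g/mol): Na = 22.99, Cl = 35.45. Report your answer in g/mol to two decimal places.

58.44 g/mol

The formula mass is the sum 1(22.99) + 1(35.45).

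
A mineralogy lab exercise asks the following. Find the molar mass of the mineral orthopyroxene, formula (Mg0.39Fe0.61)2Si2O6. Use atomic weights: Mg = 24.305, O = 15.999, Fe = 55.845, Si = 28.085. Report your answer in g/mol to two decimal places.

Mg: 0.78 × 24.305 = 18.9579
Fe: 1.22 × 55.845 = 68.1309
Si: 2 × 28.085 = 56.1700
O: 6 × 15.999 = 95.9940
Summing the contributions gives the formula mass.

239.25 g/mol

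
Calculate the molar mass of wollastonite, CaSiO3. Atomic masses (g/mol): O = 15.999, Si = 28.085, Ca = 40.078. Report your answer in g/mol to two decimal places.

The formula mass is the sum 1*40.078 + 1*28.085 + 3*15.999.

116.16 g/mol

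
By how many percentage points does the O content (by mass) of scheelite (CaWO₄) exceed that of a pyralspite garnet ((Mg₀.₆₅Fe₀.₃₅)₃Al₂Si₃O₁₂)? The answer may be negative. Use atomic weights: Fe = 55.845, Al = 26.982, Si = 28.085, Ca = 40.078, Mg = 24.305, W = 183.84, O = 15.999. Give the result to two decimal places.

-21.78 percentage points

First mineral: 63.996 g O in 287.914 g formula = 22.23 wt% O.
Second mineral: 191.988 g O in 436.239 g formula = 44.01 wt% O.
22.23% − 44.01% gives a difference of -21.78 percentage points.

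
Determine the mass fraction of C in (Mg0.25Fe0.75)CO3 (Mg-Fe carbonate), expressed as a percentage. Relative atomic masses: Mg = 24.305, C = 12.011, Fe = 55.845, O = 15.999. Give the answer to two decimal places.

11.12 wt%

Formula mass = 0.25*24.305 + 0.75*55.845 + 1*12.011 + 3*15.999 = 107.968 g/mol, of which 12.011 g is C.
So C makes up 12.011/107.968 = 0.1112 of the mass, i.e. 11.12%.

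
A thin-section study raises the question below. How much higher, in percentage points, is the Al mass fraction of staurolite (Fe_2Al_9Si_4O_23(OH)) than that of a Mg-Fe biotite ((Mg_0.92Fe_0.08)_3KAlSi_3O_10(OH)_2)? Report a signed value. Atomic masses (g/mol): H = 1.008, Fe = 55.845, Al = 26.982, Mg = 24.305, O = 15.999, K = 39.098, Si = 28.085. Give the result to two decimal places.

Al in Fe_2Al_9Si_4O_23(OH): molar mass 851.852 g/mol; 9×26.982 = 242.838 g → 28.51 wt%.
Al in (Mg_0.92Fe_0.08)_3KAlSi_3O_10(OH)_2: molar mass 424.824 g/mol; 1×26.982 = 26.982 g → 6.35 wt%.
Difference = 28.51 − 6.35 = 22.16 percentage points.

22.16 percentage points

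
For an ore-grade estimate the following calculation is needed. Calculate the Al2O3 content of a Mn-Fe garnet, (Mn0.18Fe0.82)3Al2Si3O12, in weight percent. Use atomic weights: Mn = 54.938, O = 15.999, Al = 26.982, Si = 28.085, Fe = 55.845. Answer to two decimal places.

Molar mass of (Mn0.18Fe0.82)3Al2Si3O12 = 0.54*54.938 + 2.46*55.845 + 2*26.982 + 3*28.085 + 12*15.999 = 497.252 g/mol.
Each formula unit contains 2 Al, equivalent to 2/2 = 1.0000 mol Al2O3.
M(Al2O3) = 2×26.982 + 3×15.999 = 101.961 g/mol.
Mass of Al2O3 per formula unit = 1.0000 × 101.961 = 101.961 g.
Al2O3 wt% = 101.961 / 497.252 × 100 = 20.50%.

20.50 wt%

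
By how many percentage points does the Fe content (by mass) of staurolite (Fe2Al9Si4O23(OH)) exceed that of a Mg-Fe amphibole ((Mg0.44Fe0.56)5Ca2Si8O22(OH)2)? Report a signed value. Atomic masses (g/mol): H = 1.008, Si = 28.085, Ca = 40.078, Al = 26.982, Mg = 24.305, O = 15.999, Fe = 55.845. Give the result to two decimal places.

First mineral: 111.690 g Fe in 851.852 g formula = 13.11 wt% Fe.
Second mineral: 156.366 g Fe in 900.665 g formula = 17.36 wt% Fe.
13.11% − 17.36% gives a difference of -4.25 percentage points.

-4.25 percentage points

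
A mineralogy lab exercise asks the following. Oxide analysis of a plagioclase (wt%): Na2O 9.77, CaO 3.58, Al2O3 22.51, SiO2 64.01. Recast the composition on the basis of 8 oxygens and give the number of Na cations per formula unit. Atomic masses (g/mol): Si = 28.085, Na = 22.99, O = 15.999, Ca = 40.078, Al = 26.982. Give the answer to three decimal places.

0.837 Na apfu

Na2O: 9.77/61.979 = 0.15763 mol → 0.31526 mol Na, 0.15763 mol O.
CaO: 3.58/56.077 = 0.06384 mol → 0.06384 mol Ca, 0.06384 mol O.
Al2O3: 22.51/101.961 = 0.22077 mol → 0.44154 mol Al, 0.66231 mol O.
SiO2: 64.01/60.083 = 1.06536 mol → 1.06536 mol Si, 2.13072 mol O.
Total oxygen = 3.01450 mol. Normalization factor = 8/3.01450 = 2.65384.
Na per 8 O = 0.31526 × 2.65384 = 0.837.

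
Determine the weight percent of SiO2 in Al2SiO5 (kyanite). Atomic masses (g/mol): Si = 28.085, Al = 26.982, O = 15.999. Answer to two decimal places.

37.08 wt%

M(Al2SiO5) = 162.044 g/mol; M(SiO2) = 60.083 g/mol.
Moles SiO2 per formula unit = 1 Si ÷ 1 = 1.0000.
SiO2 fraction = (1.0000 × 60.083) / 162.044 = 60.083/162.044 = 0.3708.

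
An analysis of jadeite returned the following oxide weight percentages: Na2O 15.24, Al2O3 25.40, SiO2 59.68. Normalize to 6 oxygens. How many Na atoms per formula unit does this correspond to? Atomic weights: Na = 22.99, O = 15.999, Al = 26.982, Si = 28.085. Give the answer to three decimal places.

Na2O (M=61.979): mol = 0.24589; Na = 0.49178, O = 0.24589.
Al2O3 (M=101.961): mol = 0.24911; Al = 0.49822, O = 0.74733.
SiO2 (M=60.083): mol = 0.99329; Si = 0.99329, O = 1.98658.
ΣO = 2.97980; factor = 6/ΣO = 2.01356.
Na apfu = 0.49178 × 2.01356 = 0.990.

0.990 Na apfu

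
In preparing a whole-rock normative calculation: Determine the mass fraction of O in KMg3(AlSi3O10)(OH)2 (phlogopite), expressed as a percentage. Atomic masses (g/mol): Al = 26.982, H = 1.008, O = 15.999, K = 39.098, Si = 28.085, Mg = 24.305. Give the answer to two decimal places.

46.01 mass %

Formula mass = 1*39.098 + 3*24.305 + 1*26.982 + 3*28.085 + 12*15.999 + 2*1.008 = 417.254 g/mol, of which 191.988 g is O.
So O makes up 191.988/417.254 = 0.4601 of the mass, i.e. 46.01%.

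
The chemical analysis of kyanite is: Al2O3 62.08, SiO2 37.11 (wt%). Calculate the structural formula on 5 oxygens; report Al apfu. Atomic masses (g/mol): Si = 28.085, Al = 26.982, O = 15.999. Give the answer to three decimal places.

62.08 wt% Al2O3 ÷ 101.961 g/mol = 0.60886 mol, giving 1.21772 Al and 1.82658 O.
37.11 wt% SiO2 ÷ 60.083 g/mol = 0.61765 mol, giving 0.61765 Si and 1.23530 O.
Oxygen sums to 3.06188; scaling by 5/3.06188 = 1.63298 puts the formula on 5 O.
Al: 1.21772 × 1.63298 = 1.989 atoms per formula unit.

1.989 Al apfu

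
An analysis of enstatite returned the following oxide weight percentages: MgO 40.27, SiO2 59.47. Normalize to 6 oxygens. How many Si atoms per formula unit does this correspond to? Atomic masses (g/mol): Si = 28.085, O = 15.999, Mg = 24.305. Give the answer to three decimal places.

MgO: 40.27/40.304 = 0.99916 mol → 0.99916 mol Mg, 0.99916 mol O.
SiO2: 59.47/60.083 = 0.98980 mol → 0.98980 mol Si, 1.97960 mol O.
Total oxygen = 2.97876 mol. Normalization factor = 6/2.97876 = 2.01426.
Si per 6 O = 0.98980 × 2.01426 = 1.994.

1.994 Si apfu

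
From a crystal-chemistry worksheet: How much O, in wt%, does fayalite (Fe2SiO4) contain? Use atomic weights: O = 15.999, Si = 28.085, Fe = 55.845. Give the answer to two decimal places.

31.41 wt%

Molar mass of Fe2SiO4: 2×55.845 + 1×28.085 + 4×15.999 = 203.771 g/mol.
Mass of O per formula unit: 4 × 15.999 = 63.996 g.
Weight fraction O = 63.996 / 203.771 = 0.3141.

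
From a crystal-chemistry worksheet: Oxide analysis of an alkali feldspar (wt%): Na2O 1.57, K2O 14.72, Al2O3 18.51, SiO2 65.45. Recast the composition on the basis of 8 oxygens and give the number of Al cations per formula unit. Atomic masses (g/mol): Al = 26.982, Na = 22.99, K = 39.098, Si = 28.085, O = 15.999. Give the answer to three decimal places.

Na2O: 1.57/61.979 = 0.02533 mol → 0.05066 mol Na, 0.02533 mol O.
K2O: 14.72/94.195 = 0.15627 mol → 0.31254 mol K, 0.15627 mol O.
Al2O3: 18.51/101.961 = 0.18154 mol → 0.36308 mol Al, 0.54462 mol O.
SiO2: 65.45/60.083 = 1.08933 mol → 1.08933 mol Si, 2.17866 mol O.
Total oxygen = 2.90488 mol. Normalization factor = 8/2.90488 = 2.75399.
Al per 8 O = 0.36308 × 2.75399 = 1.000.

1.000 Al apfu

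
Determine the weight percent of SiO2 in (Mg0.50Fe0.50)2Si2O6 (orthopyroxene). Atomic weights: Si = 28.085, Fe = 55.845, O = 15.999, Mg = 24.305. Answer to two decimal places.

Formula mass = 232.314 g/mol.
2 Si → 2.0000 mol SiO2 per formula unit; M(SiO2) = 60.083, so SiO2 mass = 120.166 g.
120.166/232.314 × 100 = 51.73 wt%.

51.73 wt%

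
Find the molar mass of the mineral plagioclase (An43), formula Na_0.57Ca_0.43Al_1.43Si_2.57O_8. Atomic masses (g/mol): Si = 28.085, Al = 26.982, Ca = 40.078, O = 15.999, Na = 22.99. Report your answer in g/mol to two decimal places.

M = 0.57×22.99 + 0.43×40.078 + 1.43×26.982 + 2.57×28.085 + 8×15.999

269.09 g/mol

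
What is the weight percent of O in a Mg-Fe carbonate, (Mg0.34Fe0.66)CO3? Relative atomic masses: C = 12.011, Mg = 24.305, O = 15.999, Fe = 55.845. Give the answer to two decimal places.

M((Mg0.34Fe0.66)CO3) = 105.129 g/mol.
O contributes 3 × 15.999 = 47.997 g per mole.
47.997/105.129 = 0.4566 → 45.66%.

45.66 mass %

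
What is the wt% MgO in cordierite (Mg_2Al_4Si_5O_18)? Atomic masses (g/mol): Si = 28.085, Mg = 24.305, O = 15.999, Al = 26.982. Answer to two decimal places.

Formula mass = 584.945 g/mol.
2 Mg → 2.0000 mol MgO per formula unit; M(MgO) = 40.304, so MgO mass = 80.608 g.
80.608/584.945 × 100 = 13.78 wt%.

13.78 wt%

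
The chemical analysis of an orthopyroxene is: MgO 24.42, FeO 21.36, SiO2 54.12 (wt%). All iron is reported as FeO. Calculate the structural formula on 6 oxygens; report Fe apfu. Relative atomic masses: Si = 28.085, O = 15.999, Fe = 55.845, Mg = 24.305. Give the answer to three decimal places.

MgO: 24.42/40.304 = 0.60590 mol → 0.60590 mol Mg, 0.60590 mol O.
FeO: 21.36/71.844 = 0.29731 mol → 0.29731 mol Fe, 0.29731 mol O.
SiO2: 54.12/60.083 = 0.90075 mol → 0.90075 mol Si, 1.80150 mol O.
Total oxygen = 2.70471 mol. Normalization factor = 6/2.70471 = 2.21835.
Fe per 6 O = 0.29731 × 2.21835 = 0.660.

0.660 Fe apfu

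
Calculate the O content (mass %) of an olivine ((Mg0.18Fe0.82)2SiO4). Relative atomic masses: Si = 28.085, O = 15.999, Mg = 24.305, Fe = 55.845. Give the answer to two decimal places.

33.26 mass %

Formula mass = 0.36·24.305 + 1.64·55.845 + 1·28.085 + 4·15.999 = 192.417 g/mol, of which 63.996 g is O.
So O makes up 63.996/192.417 = 0.3326 of the mass, i.e. 33.26%.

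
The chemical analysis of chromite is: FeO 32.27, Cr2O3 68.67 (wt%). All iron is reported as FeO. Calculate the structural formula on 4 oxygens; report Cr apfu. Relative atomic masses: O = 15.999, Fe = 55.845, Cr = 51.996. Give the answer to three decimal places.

2.003 Cr apfu

FeO: 32.27/71.844 = 0.44917 mol → 0.44917 mol Fe, 0.44917 mol O.
Cr2O3: 68.67/151.989 = 0.45181 mol → 0.90362 mol Cr, 1.35543 mol O.
Total oxygen = 1.80460 mol. Normalization factor = 4/1.80460 = 2.21656.
Cr per 4 O = 0.90362 × 2.21656 = 2.003.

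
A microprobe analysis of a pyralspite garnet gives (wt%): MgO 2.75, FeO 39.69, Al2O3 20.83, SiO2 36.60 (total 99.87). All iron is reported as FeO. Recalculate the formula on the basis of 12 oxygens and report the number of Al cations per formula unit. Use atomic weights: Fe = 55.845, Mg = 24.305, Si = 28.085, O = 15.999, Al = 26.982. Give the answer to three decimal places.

2.000 Al apfu

2.75 wt% MgO ÷ 40.304 g/mol = 0.06823 mol, giving 0.06823 Mg and 0.06823 O.
39.69 wt% FeO ÷ 71.844 g/mol = 0.55245 mol, giving 0.55245 Fe and 0.55245 O.
20.83 wt% Al2O3 ÷ 101.961 g/mol = 0.20429 mol, giving 0.40858 Al and 0.61287 O.
36.60 wt% SiO2 ÷ 60.083 g/mol = 0.60916 mol, giving 0.60916 Si and 1.21832 O.
Oxygen sums to 2.45187; scaling by 12/2.45187 = 4.89422 puts the formula on 12 O.
Al: 0.40858 × 4.89422 = 2.000 atoms per formula unit.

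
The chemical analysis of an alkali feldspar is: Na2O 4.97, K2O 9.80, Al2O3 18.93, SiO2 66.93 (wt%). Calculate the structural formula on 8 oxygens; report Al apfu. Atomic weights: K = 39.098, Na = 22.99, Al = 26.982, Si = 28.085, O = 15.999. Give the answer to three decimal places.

1.000 Al apfu

Na2O: 4.97/61.979 = 0.08019 mol → 0.16038 mol Na, 0.08019 mol O.
K2O: 9.80/94.195 = 0.10404 mol → 0.20808 mol K, 0.10404 mol O.
Al2O3: 18.93/101.961 = 0.18566 mol → 0.37132 mol Al, 0.55698 mol O.
SiO2: 66.93/60.083 = 1.11396 mol → 1.11396 mol Si, 2.22792 mol O.
Total oxygen = 2.96913 mol. Normalization factor = 8/2.96913 = 2.69439.
Al per 8 O = 0.37132 × 2.69439 = 1.000.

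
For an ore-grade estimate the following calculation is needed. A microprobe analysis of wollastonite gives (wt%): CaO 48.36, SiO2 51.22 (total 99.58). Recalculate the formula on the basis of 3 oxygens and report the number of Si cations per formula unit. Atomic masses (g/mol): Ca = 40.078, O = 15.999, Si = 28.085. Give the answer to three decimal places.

0.996 Si apfu

CaO (M=56.077): mol = 0.86239; Ca = 0.86239, O = 0.86239.
SiO2 (M=60.083): mol = 0.85249; Si = 0.85249, O = 1.70498.
ΣO = 2.56737; factor = 3/ΣO = 1.16851.
Si apfu = 0.85249 × 1.16851 = 0.996.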